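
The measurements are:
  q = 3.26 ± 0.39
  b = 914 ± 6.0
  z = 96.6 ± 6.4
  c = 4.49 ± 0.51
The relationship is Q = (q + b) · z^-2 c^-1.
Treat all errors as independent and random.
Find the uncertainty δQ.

0.00382

Let u = q + b = 917. δu = √(δq² + δb²) = √(0.152 + 36.0) = 6.01, so δu/u = 0.00656.
Q is then a monomial in u, z, c:
δQ/Q = √((δu/u)² + (-2·δz/z)² + (-1·δc/c)²) = √(4.3e-05 + 0.0176 + 0.0129) = 0.175
Q = 0.0219, so δQ = 0.175 × 0.0219 = 0.00382.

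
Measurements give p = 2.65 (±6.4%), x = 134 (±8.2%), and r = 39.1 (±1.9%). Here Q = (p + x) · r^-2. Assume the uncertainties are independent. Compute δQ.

Let u = p + x = 137. δu = √(δp² + δx²) = √(0.0288 + 121) = 11.0, so δu/u = 0.0804.
Q is then a monomial in u, r:
δQ/Q = √((δu/u)² + (-2·δr/r)²) = √(0.00647 + 0.00144) = 0.0889
Q = 0.0894, so δQ = 0.0889 × 0.0894 = 0.00795.

0.00795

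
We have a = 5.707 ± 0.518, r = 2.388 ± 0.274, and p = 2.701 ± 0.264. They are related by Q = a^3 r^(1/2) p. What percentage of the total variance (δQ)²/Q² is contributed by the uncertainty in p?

(δQ/Q)² = (3·δa/a)² + (½·δr/r)² + (1·δp/p)²
  a term: (3×0.0908)² = 0.0741
  r term: (0.5×0.115)² = 0.00329
  p term: (1×0.0977)² = 0.00955
Total = 0.0870. Share from p = 0.00955/0.0870 = 0.110.

11.0%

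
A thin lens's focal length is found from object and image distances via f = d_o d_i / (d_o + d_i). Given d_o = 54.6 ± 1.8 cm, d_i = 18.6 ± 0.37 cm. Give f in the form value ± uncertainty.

∂f/∂d_o = (d_i/(d_o+d_i))² = 0.0646;  ∂f/∂d_i = (d_o/(d_o+d_i))² = 0.556
δf = √((∂f/∂d_o · δd_o)² + (∂f/∂d_i · δd_i)²) = √(0.0135 + 0.0424) = 0.236 cm
f = 13.9 cm.

13.9 ± 0.236 cm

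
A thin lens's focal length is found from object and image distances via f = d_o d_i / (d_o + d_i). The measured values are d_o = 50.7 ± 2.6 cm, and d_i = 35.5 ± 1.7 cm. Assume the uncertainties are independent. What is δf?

0.735 cm

∂f/∂d_o = (d_i/(d_o+d_i))² = 0.170;  ∂f/∂d_i = (d_o/(d_o+d_i))² = 0.346
δf = √((∂f/∂d_o · δd_o)² + (∂f/∂d_i · δd_i)²) = √(0.194 + 0.346) = 0.735 cm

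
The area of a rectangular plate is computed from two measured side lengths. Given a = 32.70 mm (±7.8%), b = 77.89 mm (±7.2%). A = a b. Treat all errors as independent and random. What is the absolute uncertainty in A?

270 mm^2

For a monomial A ∝ a, b, fractional errors add in quadrature:
  (1·δa/a)² = (1×0.0780)² = 0.00608;  (1·δb/b)² = (1×0.0720)² = 0.00518
δA/A = √(0.0113) = 0.106
A = 2547 mm^2, so δA = 0.106 × 2547 = 270 mm^2.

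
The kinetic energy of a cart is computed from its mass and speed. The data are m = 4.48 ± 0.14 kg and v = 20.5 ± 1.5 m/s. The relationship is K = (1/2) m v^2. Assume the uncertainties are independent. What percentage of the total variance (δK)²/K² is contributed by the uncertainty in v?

95.6%

(δK/K)² = (1·δm/m)² + (2·δv/v)²
  m term: (1×0.0312)² = 0.000977
  v term: (2×0.0732)² = 0.0214
Total = 0.0224. Share from v = 0.0214/0.0224 = 0.956.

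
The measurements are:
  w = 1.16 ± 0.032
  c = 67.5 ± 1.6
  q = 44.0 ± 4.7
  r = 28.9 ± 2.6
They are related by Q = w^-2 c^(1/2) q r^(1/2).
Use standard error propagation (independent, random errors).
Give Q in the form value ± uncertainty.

Products/powers → add relative errors in quadrature, weighted by exponent:
  (-2·δw/w)² = (-2×0.0276)² = 0.00304;  (½·δc/c)² = (0.5×0.0237)² = 0.000140;  (1·δq/q)² = (1×0.107)² = 0.0114;  (½·δr/r)² = (0.5×0.0900)² = 0.00202
δQ/Q = √(0.0166) = 0.129
Q = 1440, so δQ = 0.129 × 1440 = 186.

1440 ± 186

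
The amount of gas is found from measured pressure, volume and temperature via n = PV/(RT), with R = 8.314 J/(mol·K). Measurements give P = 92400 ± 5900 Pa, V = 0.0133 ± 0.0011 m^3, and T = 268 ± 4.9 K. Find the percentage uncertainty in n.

Relative error in a monomial: (δn/n)² = Σ (nᵢ · δxᵢ/xᵢ)².
  (1·δP/P)² = (1×0.0639)² = 0.00408;  (1·δV/V)² = (1×0.0827)² = 0.00684;  (-1·δT/T)² = (-1×0.0183)² = 0.000334
δn/n = √(0.0113) = 0.106

10.6%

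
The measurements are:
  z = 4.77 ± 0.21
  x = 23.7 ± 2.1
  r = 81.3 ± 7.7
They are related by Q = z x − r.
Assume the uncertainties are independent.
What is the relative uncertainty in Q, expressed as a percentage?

Let p = z·x = 113. δp/p = √((1·δz/z)² + (1·δx/x)²) = √(0.00194 + 0.00785) = 0.0989, so δp = 11.2.
Q = p − r: δQ = √(δp² + δr²) = √(125 + 59.3) = 13.6
Q = 31.7, so δQ/Q = 13.6/31.7 = 0.428.

42.8%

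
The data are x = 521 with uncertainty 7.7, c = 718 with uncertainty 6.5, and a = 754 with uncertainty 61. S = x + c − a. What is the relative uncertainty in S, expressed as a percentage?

Sums and differences: (δS)² = Σ (cᵢ δxᵢ)².
  (δx)² = 59.3;  (δc)² = 42.2;  (δa)² = 3720
δS = √(3820) = 61.8
S = 485, so δS/S = 61.8/485 = 0.127.

12.7%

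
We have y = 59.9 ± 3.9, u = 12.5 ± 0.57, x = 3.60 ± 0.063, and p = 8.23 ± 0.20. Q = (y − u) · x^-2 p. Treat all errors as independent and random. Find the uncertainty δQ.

2.81

Let w = y − u = 47.4. δw = √(δy² + δu²) = √(15.2 + 0.325) = 3.94, so δw/w = 0.0832.
Q is then a monomial in w, x, p:
δQ/Q = √((δw/w)² + (-2·δx/x)² + (1·δp/p)²) = √(0.00691 + 0.00122 + 0.000591) = 0.0934
Q = 30.1, so δQ = 0.0934 × 30.1 = 2.81.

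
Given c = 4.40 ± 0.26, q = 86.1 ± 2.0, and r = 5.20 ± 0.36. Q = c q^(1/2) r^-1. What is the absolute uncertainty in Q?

Relative error in a monomial: (δQ/Q)² = Σ (nᵢ · δxᵢ/xᵢ)².
  (1·δc/c)² = (1×0.0591)² = 0.00349;  (½·δq/q)² = (0.5×0.0232)² = 0.000135;  (-1·δr/r)² = (-1×0.0692)² = 0.00479
δQ/Q = √(0.00842) = 0.0918
Q = 7.85, so δQ = 0.0918 × 7.85 = 0.720.

0.720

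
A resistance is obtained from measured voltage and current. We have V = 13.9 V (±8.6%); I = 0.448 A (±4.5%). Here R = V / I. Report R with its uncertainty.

For a monomial R ∝ V, I^-1, fractional errors add in quadrature:
  (1·δV/V)² = (1×0.0860)² = 0.00740;  (-1·δI/I)² = (-1×0.0450)² = 0.00202
δR/R = √(0.00942) = 0.0971
R = 31.0 Ω, so δR = 0.0971 × 31.0 = 3.01 Ω.

31.0 ± 3.01 Ω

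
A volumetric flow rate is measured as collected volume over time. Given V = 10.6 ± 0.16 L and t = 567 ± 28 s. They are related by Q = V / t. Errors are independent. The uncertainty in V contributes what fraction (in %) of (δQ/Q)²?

(δQ/Q)² = (1·δV/V)² + (-1·δt/t)²
  V term: (1×0.0151)² = 0.000228
  t term: (-1×0.0494)² = 0.00244
Total = 0.00267. Share from V = 0.000228/0.00267 = 0.0854.

8.54%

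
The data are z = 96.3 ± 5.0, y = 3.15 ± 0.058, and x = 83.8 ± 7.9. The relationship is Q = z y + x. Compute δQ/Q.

Let p = z·y = 303. δp/p = √((1·δz/z)² + (1·δy/y)²) = √(0.00270 + 0.000339) = 0.0551, so δp = 16.7.
Q = p + x: δQ = √(δp² + δx²) = √(279 + 62.4) = 18.5
Q = 387, so δQ/Q = 18.5/387 = 0.0477.

0.0477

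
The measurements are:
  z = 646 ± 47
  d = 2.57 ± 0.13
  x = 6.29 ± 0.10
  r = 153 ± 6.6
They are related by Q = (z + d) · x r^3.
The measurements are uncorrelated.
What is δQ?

2.18e+09

Let u = z + d = 649. δu = √(δz² + δd²) = √(2210 + 0.0169) = 47.0, so δu/u = 0.0725.
Q is then a monomial in u, x, r:
δQ/Q = √((δu/u)² + (1·δx/x)² + (3·δr/r)²) = √(0.00525 + 0.000253 + 0.0167) = 0.149
Q = 1.46e+10, so δQ = 0.149 × 1.46e+10 = 2.18e+09.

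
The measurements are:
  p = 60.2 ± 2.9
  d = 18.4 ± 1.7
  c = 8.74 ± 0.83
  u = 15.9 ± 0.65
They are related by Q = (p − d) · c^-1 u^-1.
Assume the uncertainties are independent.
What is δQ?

0.0394

Let w = p − d = 41.8. δw = √(δp² + δd²) = √(8.41 + 2.89) = 3.36, so δw/w = 0.0804.
Q is then a monomial in w, c, u:
δQ/Q = √((δw/w)² + (-1·δc/c)² + (-1·δu/u)²) = √(0.00647 + 0.00902 + 0.00167) = 0.131
Q = 0.301, so δQ = 0.131 × 0.301 = 0.0394.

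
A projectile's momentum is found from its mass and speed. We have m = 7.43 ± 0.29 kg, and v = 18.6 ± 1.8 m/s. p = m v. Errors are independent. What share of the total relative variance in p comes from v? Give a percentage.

(δp/p)² = (1·δm/m)² + (1·δv/v)²
  m term: (1×0.0390)² = 0.00152
  v term: (1×0.0968)² = 0.00937
Total = 0.0109. Share from v = 0.00937/0.0109 = 0.860.

86.0%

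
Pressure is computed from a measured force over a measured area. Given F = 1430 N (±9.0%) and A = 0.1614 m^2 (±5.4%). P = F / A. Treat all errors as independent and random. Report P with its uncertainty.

8860 ± 930 Pa

Relative error in a monomial: (δP/P)² = Σ (nᵢ · δxᵢ/xᵢ)².
  (1·δF/F)² = (1×0.0900)² = 0.00810;  (-1·δA/A)² = (-1×0.0540)² = 0.00292
δP/P = √(0.0110) = 0.105
P = 8860 Pa, so δP = 0.105 × 8860 = 930 Pa.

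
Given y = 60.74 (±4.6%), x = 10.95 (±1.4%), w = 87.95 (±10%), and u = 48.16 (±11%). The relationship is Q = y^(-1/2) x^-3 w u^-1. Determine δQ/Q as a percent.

15.6%

Q is a product of powers, so relative uncertainties combine in quadrature:
  (−½·δy/y)² = (-0.5×0.0460)² = 0.000529;  (-3·δx/x)² = (-3×0.0140)² = 0.00176;  (1·δw/w)² = (1×0.100)² = 0.0100;  (-1·δu/u)² = (-1×0.110)² = 0.0121
δQ/Q = √(0.0244) = 0.156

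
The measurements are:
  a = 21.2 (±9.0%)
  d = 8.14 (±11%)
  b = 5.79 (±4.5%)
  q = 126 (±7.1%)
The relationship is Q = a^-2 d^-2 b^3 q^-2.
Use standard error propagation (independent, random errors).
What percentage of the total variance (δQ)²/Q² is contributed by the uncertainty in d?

(δQ/Q)² = (-2·δa/a)² + (-2·δd/d)² + (3·δb/b)² + (-2·δq/q)²
  a term: (-2×0.0900)² = 0.0324
  d term: (-2×0.110)² = 0.0484
  b term: (3×0.0450)² = 0.0182
  q term: (-2×0.0710)² = 0.0202
Total = 0.119. Share from d = 0.0484/0.119 = 0.406.

40.6%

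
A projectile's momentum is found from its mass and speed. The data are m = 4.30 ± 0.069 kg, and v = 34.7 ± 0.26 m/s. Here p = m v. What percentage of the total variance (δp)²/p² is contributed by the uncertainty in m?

(δp/p)² = (1·δm/m)² + (1·δv/v)²
  m term: (1×0.0160)² = 0.000257
  v term: (1×0.00749)² = 5.61e-05
Total = 0.000314. Share from m = 0.000257/0.000314 = 0.821.

82.1%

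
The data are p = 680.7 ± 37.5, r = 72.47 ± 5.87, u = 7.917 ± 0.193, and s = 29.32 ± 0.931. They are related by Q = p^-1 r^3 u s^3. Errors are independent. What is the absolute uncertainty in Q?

Q is a product of powers, so relative uncertainties combine in quadrature:
  (-1·δp/p)² = (-1×0.0551)² = 0.00303;  (3·δr/r)² = (3×0.0810)² = 0.0590;  (1·δu/u)² = (1×0.0244)² = 0.000594;  (3·δs/s)² = (3×0.0318)² = 0.00907
δQ/Q = √(0.0718) = 0.268
Q = 1.116e+08, so δQ = 0.268 × 1.116e+08 = 2.99e+07.

2.99e+07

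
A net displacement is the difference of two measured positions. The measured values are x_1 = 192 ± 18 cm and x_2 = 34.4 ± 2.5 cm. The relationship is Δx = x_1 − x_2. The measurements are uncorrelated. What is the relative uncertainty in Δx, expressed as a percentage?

Sums and differences: (δΔx)² = Σ (cᵢ δxᵢ)².
  (δx_1)² = 324;  (δx_2)² = 6.25
δΔx = √(330) = 18.2 cm
Δx = 158 cm, so δΔx/Δx = 18.2/158 = 0.115.

11.5%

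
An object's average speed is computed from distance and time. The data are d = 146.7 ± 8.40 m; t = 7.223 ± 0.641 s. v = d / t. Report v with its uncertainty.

For a monomial v ∝ d, t^-1, fractional errors add in quadrature:
  (1·δd/d)² = (1×0.0573)² = 0.00328;  (-1·δt/t)² = (-1×0.0887)² = 0.00788
δv/v = √(0.0112) = 0.106
v = 20.31 m/s, so δv = 0.106 × 20.31 = 2.15 m/s.

20.31 ± 2.15 m/s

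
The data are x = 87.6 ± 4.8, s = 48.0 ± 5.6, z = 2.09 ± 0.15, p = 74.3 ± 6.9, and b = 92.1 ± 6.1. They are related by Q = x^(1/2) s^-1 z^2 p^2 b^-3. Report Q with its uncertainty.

0.00602 ± 0.00199

Products/powers → add relative errors in quadrature, weighted by exponent:
  (½·δx/x)² = (0.5×0.0548)² = 0.000751;  (-1·δs/s)² = (-1×0.117)² = 0.0136;  (2·δz/z)² = (2×0.0718)² = 0.0206;  (2·δp/p)² = (2×0.0929)² = 0.0345;  (-3·δb/b)² = (-3×0.0662)² = 0.0395
δQ/Q = √(0.109) = 0.330
Q = 0.00602, so δQ = 0.330 × 0.00602 = 0.00199.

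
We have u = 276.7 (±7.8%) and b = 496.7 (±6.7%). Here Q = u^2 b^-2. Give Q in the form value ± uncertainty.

0.3103 ± 0.0638

Products/powers → add relative errors in quadrature, weighted by exponent:
  (2·δu/u)² = (2×0.0780)² = 0.0243;  (-2·δb/b)² = (-2×0.0670)² = 0.0180
δQ/Q = √(0.0423) = 0.206
Q = 0.3103, so δQ = 0.206 × 0.3103 = 0.0638.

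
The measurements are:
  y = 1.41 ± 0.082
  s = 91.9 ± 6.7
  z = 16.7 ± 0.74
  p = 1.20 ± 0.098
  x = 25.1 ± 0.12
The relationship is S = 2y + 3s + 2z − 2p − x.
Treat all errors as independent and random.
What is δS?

20.2

Each term contributes (cᵢ δxᵢ)² to (δS)²:
  (2·δy)² = 0.0269;  (3·δs)² = 404;  (2·δz)² = 2.19;  (2·δp)² = 0.0384;  (δx)² = 0.0144
δS = √(406) = 20.2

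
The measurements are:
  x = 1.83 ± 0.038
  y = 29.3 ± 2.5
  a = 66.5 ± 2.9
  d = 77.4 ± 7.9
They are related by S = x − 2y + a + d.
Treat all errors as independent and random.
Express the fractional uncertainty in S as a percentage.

For a sum/difference, combine absolute errors in quadrature:
  (δx)² = 0.00144;  (2·δy)² = 25.0;  (δa)² = 8.41;  (δd)² = 62.4
δS = √(95.8) = 9.79
S = 87.1, so δS/S = 9.79/87.1 = 0.112.

11.2%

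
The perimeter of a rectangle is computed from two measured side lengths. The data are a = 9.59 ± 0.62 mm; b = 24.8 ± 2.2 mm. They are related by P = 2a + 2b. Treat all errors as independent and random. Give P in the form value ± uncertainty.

Absolute uncertainties add in quadrature for a linear combination:
  (2·δa)² = 1.54;  (2·δb)² = 19.4
δP = √(20.9) = 4.57 mm
P = 68.8 mm.

68.8 ± 4.57 mm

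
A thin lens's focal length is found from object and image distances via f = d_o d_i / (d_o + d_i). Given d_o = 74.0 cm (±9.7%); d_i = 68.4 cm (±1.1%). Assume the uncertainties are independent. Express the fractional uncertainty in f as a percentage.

4.69%

∂f/∂d_o = (d_i/(d_o+d_i))² = 0.231;  ∂f/∂d_i = (d_o/(d_o+d_i))² = 0.270
δf = √((∂f/∂d_o · δd_o)² + (∂f/∂d_i · δd_i)²) = √(2.74 + 0.0413) = 1.67 cm
f = 35.5 cm, so δf/f = 1.67/35.5 = 0.0469.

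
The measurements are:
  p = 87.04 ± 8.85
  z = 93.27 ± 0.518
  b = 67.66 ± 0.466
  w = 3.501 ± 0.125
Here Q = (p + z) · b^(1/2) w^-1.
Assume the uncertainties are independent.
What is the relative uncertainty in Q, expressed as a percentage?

Let u = p + z = 180.3. δu = √(δp² + δz²) = √(78.3 + 0.268) = 8.87, so δu/u = 0.0492.
Q is then a monomial in u, b, w:
δQ/Q = √((δu/u)² + (½·δb/b)² + (-1·δw/w)²) = √(0.00242 + 1.19e-05 + 0.00127) = 0.0609

6.09%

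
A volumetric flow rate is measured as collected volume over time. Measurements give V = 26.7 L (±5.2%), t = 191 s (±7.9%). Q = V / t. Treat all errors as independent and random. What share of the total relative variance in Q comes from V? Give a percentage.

30.2%

(δQ/Q)² = (1·δV/V)² + (-1·δt/t)²
  V term: (1×0.0520)² = 0.00270
  t term: (-1×0.0790)² = 0.00624
Total = 0.00895. Share from V = 0.00270/0.00895 = 0.302.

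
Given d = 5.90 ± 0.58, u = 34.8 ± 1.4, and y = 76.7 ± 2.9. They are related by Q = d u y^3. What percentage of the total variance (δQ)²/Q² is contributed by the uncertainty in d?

40.0%

(δQ/Q)² = (1·δd/d)² + (1·δu/u)² + (3·δy/y)²
  d term: (1×0.0983)² = 0.00966
  u term: (1×0.0402)² = 0.00162
  y term: (3×0.0378)² = 0.0129
Total = 0.0241. Share from d = 0.00966/0.0241 = 0.400.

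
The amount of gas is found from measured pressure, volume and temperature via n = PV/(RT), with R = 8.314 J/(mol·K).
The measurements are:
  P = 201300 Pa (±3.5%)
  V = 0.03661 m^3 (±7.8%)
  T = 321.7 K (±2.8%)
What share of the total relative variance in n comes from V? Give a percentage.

75.2%

(δn/n)² = (1·δP/P)² + (1·δV/V)² + (-1·δT/T)²
  P term: (1×0.0350)² = 0.00123
  V term: (1×0.0780)² = 0.00608
  T term: (-1×0.0280)² = 0.000784
Total = 0.00809. Share from V = 0.00608/0.00809 = 0.752.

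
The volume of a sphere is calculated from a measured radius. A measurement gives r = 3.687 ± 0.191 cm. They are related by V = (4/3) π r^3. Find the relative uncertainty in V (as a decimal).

0.155

Each factor contributes (exponent × relative error)² to (δV/V)²:
  (3·δr/r)² = (3×0.0518)² = 0.0242
δV/V = √(0.0242) = 0.155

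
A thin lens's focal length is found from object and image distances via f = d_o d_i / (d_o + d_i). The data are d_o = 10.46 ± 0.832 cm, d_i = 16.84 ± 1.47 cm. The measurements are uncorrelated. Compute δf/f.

∂f/∂d_o = (d_i/(d_o+d_i))² = 0.381;  ∂f/∂d_i = (d_o/(d_o+d_i))² = 0.147
δf = √((∂f/∂d_o · δd_o)² + (∂f/∂d_i · δd_i)²) = √(0.100 + 0.0466) = 0.383 cm
f = 6.452 cm, so δf/f = 0.383/6.452 = 0.0594.

0.0594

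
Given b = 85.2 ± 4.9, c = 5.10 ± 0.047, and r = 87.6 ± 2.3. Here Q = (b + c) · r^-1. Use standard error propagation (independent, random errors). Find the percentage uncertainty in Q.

6.03%

Let u = b + c = 90.3. δu = √(δb² + δc²) = √(24.0 + 0.00221) = 4.90, so δu/u = 0.0543.
Q is then a monomial in u, r:
δQ/Q = √((δu/u)² + (-1·δr/r)²) = √(0.00294 + 0.000689) = 0.0603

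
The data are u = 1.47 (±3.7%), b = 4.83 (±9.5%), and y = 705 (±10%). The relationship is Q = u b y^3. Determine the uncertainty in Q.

7.88e+08

For a monomial Q ∝ u, b, y^3, fractional errors add in quadrature:
  (1·δu/u)² = (1×0.0370)² = 0.00137;  (1·δb/b)² = (1×0.0950)² = 0.00903;  (3·δy/y)² = (3×0.100)² = 0.0900
δQ/Q = √(0.100) = 0.317
Q = 2.49e+09, so δQ = 0.317 × 2.49e+09 = 7.88e+08.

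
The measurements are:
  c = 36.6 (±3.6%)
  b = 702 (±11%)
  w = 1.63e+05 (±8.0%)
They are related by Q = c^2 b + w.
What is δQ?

Let p = c^2·b = 9.4e+05. δp/p = √((2·δc/c)² + (1·δb/b)²) = √(0.00518 + 0.0121) = 0.131, so δp = 1.24e+05.
Q = p + w: δQ = √(δp² + δw²) = √(1.53e+10 + 1.7e+08) = 1.24e+05

1.24e+05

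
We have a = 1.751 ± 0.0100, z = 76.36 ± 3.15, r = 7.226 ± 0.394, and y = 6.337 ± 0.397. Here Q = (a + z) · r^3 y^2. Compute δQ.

Let u = a + z = 78.11. δu = √(δa² + δz²) = √(0.000100 + 9.92) = 3.15, so δu/u = 0.0403.
Q is then a monomial in u, r, y:
δQ/Q = √((δu/u)² + (3·δr/r)² + (2·δy/y)²) = √(0.00163 + 0.0268 + 0.0157) = 0.210
Q = 1.184e+06, so δQ = 0.210 × 1.184e+06 = 2.48e+05.

2.48e+05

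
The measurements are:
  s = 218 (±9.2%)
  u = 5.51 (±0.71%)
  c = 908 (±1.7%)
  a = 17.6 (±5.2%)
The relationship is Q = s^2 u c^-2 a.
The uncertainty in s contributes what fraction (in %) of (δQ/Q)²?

(δQ/Q)² = (2·δs/s)² + (1·δu/u)² + (-2·δc/c)² + (1·δa/a)²
  s term: (2×0.0920)² = 0.0339
  u term: (1×0.00710)² = 5.04e-05
  c term: (-2×0.0170)² = 0.00116
  a term: (1×0.0520)² = 0.00270
Total = 0.0378. Share from s = 0.0339/0.0378 = 0.896.

89.6%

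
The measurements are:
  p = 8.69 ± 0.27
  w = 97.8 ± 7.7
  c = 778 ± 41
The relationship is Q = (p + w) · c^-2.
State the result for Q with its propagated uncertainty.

Let u = p + w = 106. δu = √(δp² + δw²) = √(0.0729 + 59.3) = 7.70, so δu/u = 0.0724.
Q is then a monomial in u, c:
δQ/Q = √((δu/u)² + (-2·δc/c)²) = √(0.00523 + 0.0111) = 0.128
Q = 0.000176, so δQ = 0.128 × 0.000176 = 2.25e-05.

(1.76 ± 0.225) × 10^-4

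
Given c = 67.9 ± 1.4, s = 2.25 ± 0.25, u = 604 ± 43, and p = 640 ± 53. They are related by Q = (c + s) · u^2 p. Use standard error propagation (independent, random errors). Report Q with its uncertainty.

(1.64 ± 0.272) × 10^10

Let w = c + s = 70.2. δw = √(δc² + δs²) = √(1.96 + 0.0625) = 1.42, so δw/w = 0.0203.
Q is then a monomial in w, u, p:
δQ/Q = √((δw/w)² + (2·δu/u)² + (1·δp/p)²) = √(0.000411 + 0.0203 + 0.00686) = 0.166
Q = 1.64e+10, so δQ = 0.166 × 1.64e+10 = 2.72e+09.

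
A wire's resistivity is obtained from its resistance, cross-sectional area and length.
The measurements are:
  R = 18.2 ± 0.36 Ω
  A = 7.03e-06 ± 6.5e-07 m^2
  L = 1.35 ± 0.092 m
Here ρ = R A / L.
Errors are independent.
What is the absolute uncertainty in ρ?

1.1e-05 Ω·m

Since ρ is a product/quotient, work with relative uncertainties:
  (1·δR/R)² = (1×0.0198)² = 0.000391;  (1·δA/A)² = (1×0.0925)² = 0.00855;  (-1·δL/L)² = (-1×0.0681)² = 0.00464
δρ/ρ = √(0.0136) = 0.117
ρ = 9.48e-05 Ω·m, so δρ = 0.117 × 9.48e-05 = 1.1e-05 Ω·m.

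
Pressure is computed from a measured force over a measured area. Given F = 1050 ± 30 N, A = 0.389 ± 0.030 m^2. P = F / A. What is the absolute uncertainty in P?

Products/powers → add relative errors in quadrature, weighted by exponent:
  (1·δF/F)² = (1×0.0286)² = 0.000816;  (-1·δA/A)² = (-1×0.0771)² = 0.00595
δP/P = √(0.00676) = 0.0822
P = 2700 Pa, so δP = 0.0822 × 2700 = 222 Pa.

222 Pa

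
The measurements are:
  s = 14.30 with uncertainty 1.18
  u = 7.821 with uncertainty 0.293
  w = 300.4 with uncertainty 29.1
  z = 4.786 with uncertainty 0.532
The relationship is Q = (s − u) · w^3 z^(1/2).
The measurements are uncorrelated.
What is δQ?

1.35e+08

Let h = s − u = 6.479. δh = √(δs² + δu²) = √(1.39 + 0.0858) = 1.22, so δh/h = 0.188.
Q is then a monomial in h, w, z:
δQ/Q = √((δh/h)² + (3·δw/w)² + (½·δz/z)²) = √(0.0352 + 0.0845 + 0.00309) = 0.350
Q = 3.842e+08, so δQ = 0.350 × 3.842e+08 = 1.35e+08.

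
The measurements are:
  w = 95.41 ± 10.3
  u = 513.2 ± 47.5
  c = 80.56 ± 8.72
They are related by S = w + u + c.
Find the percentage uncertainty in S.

Each term contributes (cᵢ δxᵢ)² to (δS)²:
  (δw)² = 106;  (δu)² = 2260;  (δc)² = 76.0
δS = √(2440) = 49.4
S = 689.2, so δS/S = 49.4/689.2 = 0.0717.

7.17%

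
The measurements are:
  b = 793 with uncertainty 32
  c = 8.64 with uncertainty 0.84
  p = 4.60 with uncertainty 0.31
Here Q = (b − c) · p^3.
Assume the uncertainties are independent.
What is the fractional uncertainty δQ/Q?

0.206

Let u = b − c = 784. δu = √(δb² + δc²) = √(1020 + 0.706) = 32.0, so δu/u = 0.0408.
Q is then a monomial in u, p:
δQ/Q = √((δu/u)² + (3·δp/p)²) = √(0.00167 + 0.0409) = 0.206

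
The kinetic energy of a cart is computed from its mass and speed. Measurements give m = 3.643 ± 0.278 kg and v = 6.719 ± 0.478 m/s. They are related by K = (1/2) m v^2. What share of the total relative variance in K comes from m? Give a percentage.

22.3%

(δK/K)² = (1·δm/m)² + (2·δv/v)²
  m term: (1×0.0763)² = 0.00582
  v term: (2×0.0711)² = 0.0202
Total = 0.0261. Share from m = 0.00582/0.0261 = 0.223.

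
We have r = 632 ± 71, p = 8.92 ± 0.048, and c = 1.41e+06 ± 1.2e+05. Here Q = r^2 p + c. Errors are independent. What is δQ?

Let w = r^2·p = 3.56e+06. δw/w = √((2·δr/r)² + (1·δp/p)²) = √(0.0505 + 2.9e-05) = 0.225, so δw = 8.01e+05.
Q = w + c: δQ = √(δw² + δc²) = √(6.41e+11 + 1.44e+10) = 8.1e+05

8.1e+05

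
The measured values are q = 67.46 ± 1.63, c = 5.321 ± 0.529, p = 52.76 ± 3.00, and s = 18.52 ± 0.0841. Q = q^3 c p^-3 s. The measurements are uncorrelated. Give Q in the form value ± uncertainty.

206.0 ± 43.3

Each factor contributes (exponent × relative error)² to (δQ/Q)²:
  (3·δq/q)² = (3×0.0242)² = 0.00525;  (1·δc/c)² = (1×0.0994)² = 0.00988;  (-3·δp/p)² = (-3×0.0569)² = 0.0291;  (1·δs/s)² = (1×0.00454)² = 2.06e-05
δQ/Q = √(0.0443) = 0.210
Q = 206.0, so δQ = 0.210 × 206.0 = 43.3.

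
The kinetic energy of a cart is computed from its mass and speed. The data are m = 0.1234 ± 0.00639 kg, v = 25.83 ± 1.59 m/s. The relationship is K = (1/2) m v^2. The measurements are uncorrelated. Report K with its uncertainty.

41.17 ± 5.50 J

Since K is a product/quotient, work with relative uncertainties:
  (1·δm/m)² = (1×0.0518)² = 0.00268;  (2·δv/v)² = (2×0.0616)² = 0.0152
δK/K = √(0.0178) = 0.134
K = 41.17 J, so δK = 0.134 × 41.17 = 5.50 J.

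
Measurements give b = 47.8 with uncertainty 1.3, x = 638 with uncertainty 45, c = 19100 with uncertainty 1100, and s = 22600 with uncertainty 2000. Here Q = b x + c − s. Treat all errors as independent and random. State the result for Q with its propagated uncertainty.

27000 ± 3240

Let p = b·x = 30500. δp/p = √((1·δb/b)² + (1·δx/x)²) = √(0.000740 + 0.00497) = 0.0756, so δp = 2310.
Q = p + c − s: δQ = √(δp² + δc² + δs²) = √(5.31e+06 + 1.21e+06 + 4e+06) = 3240
Q = 27000.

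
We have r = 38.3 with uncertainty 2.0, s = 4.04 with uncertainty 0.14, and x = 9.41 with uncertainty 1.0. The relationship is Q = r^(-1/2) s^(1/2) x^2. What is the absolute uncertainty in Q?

Q is a product of powers, so relative uncertainties combine in quadrature:
  (−½·δr/r)² = (-0.5×0.0522)² = 0.000682;  (½·δs/s)² = (0.5×0.0347)² = 0.000300;  (2·δx/x)² = (2×0.106)² = 0.0452
δQ/Q = √(0.0462) = 0.215
Q = 28.8, so δQ = 0.215 × 28.8 = 6.18.

6.18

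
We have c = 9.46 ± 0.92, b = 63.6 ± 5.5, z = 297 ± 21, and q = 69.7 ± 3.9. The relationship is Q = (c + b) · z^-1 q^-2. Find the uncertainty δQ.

7.74e-06

Let u = c + b = 73.1. δu = √(δc² + δb²) = √(0.846 + 30.2) = 5.58, so δu/u = 0.0763.
Q is then a monomial in u, z, q:
δQ/Q = √((δu/u)² + (-1·δz/z)² + (-2·δq/q)²) = √(0.00583 + 0.00500 + 0.0125) = 0.153
Q = 5.06e-05, so δQ = 0.153 × 5.06e-05 = 7.74e-06.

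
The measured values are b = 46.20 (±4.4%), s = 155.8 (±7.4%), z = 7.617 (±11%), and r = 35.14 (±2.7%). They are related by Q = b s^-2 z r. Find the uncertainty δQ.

0.0976

Products/powers → add relative errors in quadrature, weighted by exponent:
  (1·δb/b)² = (1×0.0440)² = 0.00194;  (-2·δs/s)² = (-2×0.0740)² = 0.0219;  (1·δz/z)² = (1×0.110)² = 0.0121;  (1·δr/r)² = (1×0.0270)² = 0.000729
δQ/Q = √(0.0367) = 0.191
Q = 0.5094, so δQ = 0.191 × 0.5094 = 0.0976.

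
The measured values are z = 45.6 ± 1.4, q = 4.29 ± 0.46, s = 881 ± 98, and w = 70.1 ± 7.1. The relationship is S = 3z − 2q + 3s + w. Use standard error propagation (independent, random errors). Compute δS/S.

For a sum/difference, combine absolute errors in quadrature:
  (3·δz)² = 17.6;  (2·δq)² = 0.846;  (3·δs)² = 86400;  (δw)² = 50.4
δS = √(86500) = 294
S = 2840, so δS/S = 294/2840 = 0.104.

0.104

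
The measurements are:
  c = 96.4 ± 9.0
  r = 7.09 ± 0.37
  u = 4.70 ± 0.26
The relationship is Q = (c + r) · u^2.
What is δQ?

Let w = c + r = 103. δw = √(δc² + δr²) = √(81.0 + 0.137) = 9.01, so δw/w = 0.0870.
Q is then a monomial in w, u:
δQ/Q = √((δw/w)² + (2·δu/u)²) = √(0.00758 + 0.0122) = 0.141
Q = 2290, so δQ = 0.141 × 2290 = 322.

322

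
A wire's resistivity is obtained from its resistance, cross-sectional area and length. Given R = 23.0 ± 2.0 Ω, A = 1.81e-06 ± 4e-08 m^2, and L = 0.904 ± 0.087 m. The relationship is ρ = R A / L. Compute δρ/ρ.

0.132

Relative error in a monomial: (δρ/ρ)² = Σ (nᵢ · δxᵢ/xᵢ)².
  (1·δR/R)² = (1×0.0870)² = 0.00756;  (1·δA/A)² = (1×0.0221)² = 0.000488;  (-1·δL/L)² = (-1×0.0962)² = 0.00926
δρ/ρ = √(0.0173) = 0.132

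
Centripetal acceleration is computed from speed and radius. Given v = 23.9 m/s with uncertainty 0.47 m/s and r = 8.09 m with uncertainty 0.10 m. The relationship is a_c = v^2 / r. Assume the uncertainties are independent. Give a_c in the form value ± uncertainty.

Relative error in a monomial: (δa_c/a_c)² = Σ (nᵢ · δxᵢ/xᵢ)².
  (2·δv/v)² = (2×0.0197)² = 0.00155;  (-1·δr/r)² = (-1×0.0124)² = 0.000153
δa_c/a_c = √(0.00170) = 0.0412
a_c = 70.6 m/s^2, so δa_c = 0.0412 × 70.6 = 2.91 m/s^2.

70.6 ± 2.91 m/s^2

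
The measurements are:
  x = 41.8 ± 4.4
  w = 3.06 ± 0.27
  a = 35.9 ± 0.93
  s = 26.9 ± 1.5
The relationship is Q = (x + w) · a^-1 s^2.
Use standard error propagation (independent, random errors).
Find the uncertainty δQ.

136

Let u = x + w = 44.9. δu = √(δx² + δw²) = √(19.4 + 0.0729) = 4.41, so δu/u = 0.0983.
Q is then a monomial in u, a, s:
δQ/Q = √((δu/u)² + (-1·δa/a)² + (2·δs/s)²) = √(0.00966 + 0.000671 + 0.0124) = 0.151
Q = 904, so δQ = 0.151 × 904 = 136.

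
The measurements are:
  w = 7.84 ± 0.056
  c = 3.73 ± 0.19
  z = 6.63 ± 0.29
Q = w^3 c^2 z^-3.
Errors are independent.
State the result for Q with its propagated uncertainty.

Each factor contributes (exponent × relative error)² to (δQ/Q)²:
  (3·δw/w)² = (3×0.00714)² = 0.000459;  (2·δc/c)² = (2×0.0509)² = 0.0104;  (-3·δz/z)² = (-3×0.0437)² = 0.0172
δQ/Q = √(0.0281) = 0.168
Q = 23.0, so δQ = 0.168 × 23.0 = 3.85.

23.0 ± 3.85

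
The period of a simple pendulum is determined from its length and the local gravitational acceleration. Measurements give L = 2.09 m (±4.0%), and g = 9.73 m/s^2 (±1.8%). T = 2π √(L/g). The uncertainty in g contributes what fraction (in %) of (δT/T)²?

16.8%

(δT/T)² = (½·δL/L)² + (−½·δg/g)²
  L term: (0.5×0.0400)² = 0.000400
  g term: (-0.5×0.0180)² = 8.1e-05
Total = 0.000481. Share from g = 8.1e-05/0.000481 = 0.168.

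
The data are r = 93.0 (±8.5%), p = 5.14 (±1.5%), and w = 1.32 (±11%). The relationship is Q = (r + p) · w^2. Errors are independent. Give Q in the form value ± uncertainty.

Let u = r + p = 98.1. δu = √(δr² + δp²) = √(62.5 + 0.00594) = 7.91, so δu/u = 0.0806.
Q is then a monomial in u, w:
δQ/Q = √((δu/u)² + (2·δw/w)²) = √(0.00649 + 0.0484) = 0.234
Q = 171, so δQ = 0.234 × 171 = 40.1.

171 ± 40.1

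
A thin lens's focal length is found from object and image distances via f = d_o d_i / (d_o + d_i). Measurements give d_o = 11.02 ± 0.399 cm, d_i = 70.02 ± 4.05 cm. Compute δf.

∂f/∂d_o = (d_i/(d_o+d_i))² = 0.747;  ∂f/∂d_i = (d_o/(d_o+d_i))² = 0.0185
δf = √((∂f/∂d_o · δd_o)² + (∂f/∂d_i · δd_i)²) = √(0.0887 + 0.00561) = 0.307 cm

0.307 cm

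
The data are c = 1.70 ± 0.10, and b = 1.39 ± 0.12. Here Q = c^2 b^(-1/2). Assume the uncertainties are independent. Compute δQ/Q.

0.125

Each factor contributes (exponent × relative error)² to (δQ/Q)²:
  (2·δc/c)² = (2×0.0588)² = 0.0138;  (−½·δb/b)² = (-0.5×0.0863)² = 0.00186
δQ/Q = √(0.0157) = 0.125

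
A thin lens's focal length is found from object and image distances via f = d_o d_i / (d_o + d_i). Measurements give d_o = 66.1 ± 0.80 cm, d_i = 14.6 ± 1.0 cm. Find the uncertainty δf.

∂f/∂d_o = (d_i/(d_o+d_i))² = 0.0327;  ∂f/∂d_i = (d_o/(d_o+d_i))² = 0.671
δf = √((∂f/∂d_o · δd_o)² + (∂f/∂d_i · δd_i)²) = √(0.000686 + 0.450) = 0.671 cm

0.671 cm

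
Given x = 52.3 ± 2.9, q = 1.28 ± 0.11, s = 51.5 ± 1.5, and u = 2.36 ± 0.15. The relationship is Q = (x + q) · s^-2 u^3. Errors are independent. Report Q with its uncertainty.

0.266 ± 0.0549

Let w = x + q = 53.6. δw = √(δx² + δq²) = √(8.41 + 0.0121) = 2.90, so δw/w = 0.0542.
Q is then a monomial in w, s, u:
δQ/Q = √((δw/w)² + (-2·δs/s)² + (3·δu/u)²) = √(0.00293 + 0.00339 + 0.0364) = 0.207
Q = 0.266, so δQ = 0.207 × 0.266 = 0.0549.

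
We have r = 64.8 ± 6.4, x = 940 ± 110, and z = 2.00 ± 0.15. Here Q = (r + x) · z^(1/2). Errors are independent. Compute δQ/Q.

Let u = r + x = 1000. δu = √(δr² + δx²) = √(41.0 + 12100) = 110, so δu/u = 0.110.
Q is then a monomial in u, z:
δQ/Q = √((δu/u)² + (½·δz/z)²) = √(0.0120 + 0.00141) = 0.116

0.116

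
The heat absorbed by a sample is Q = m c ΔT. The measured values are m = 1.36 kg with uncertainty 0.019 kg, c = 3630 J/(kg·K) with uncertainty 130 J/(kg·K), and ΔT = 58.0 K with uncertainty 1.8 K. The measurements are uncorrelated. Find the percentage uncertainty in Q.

Each factor contributes (exponent × relative error)² to (δQ/Q)²:
  (1·δm/m)² = (1×0.0140)² = 0.000195;  (1·δc/c)² = (1×0.0358)² = 0.00128;  (1·δΔT/ΔT)² = (1×0.0310)² = 0.000963
δQ/Q = √(0.00244) = 0.0494

4.94%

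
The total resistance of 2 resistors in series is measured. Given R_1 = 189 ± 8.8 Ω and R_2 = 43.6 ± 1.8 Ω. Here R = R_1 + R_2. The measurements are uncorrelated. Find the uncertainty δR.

8.98 Ω

Sums and differences: (δR)² = Σ (cᵢ δxᵢ)².
  (δR_1)² = 77.4;  (δR_2)² = 3.24
δR = √(80.7) = 8.98 Ω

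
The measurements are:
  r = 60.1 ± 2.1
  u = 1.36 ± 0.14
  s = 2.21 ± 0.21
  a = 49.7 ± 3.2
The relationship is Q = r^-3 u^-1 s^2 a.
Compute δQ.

For a monomial Q ∝ r^-3, u^-1, s^2, a, fractional errors add in quadrature:
  (-3·δr/r)² = (-3×0.0349)² = 0.0110;  (-1·δu/u)² = (-1×0.103)² = 0.0106;  (2·δs/s)² = (2×0.0950)² = 0.0361;  (1·δa/a)² = (1×0.0644)² = 0.00415
δQ/Q = √(0.0618) = 0.249
Q = 0.000822, so δQ = 0.249 × 0.000822 = 0.000204.

0.000204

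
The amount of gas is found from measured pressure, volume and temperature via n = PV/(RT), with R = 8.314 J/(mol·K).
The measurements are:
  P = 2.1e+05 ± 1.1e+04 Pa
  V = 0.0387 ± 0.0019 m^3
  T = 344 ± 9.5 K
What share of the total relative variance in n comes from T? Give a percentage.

(δn/n)² = (1·δP/P)² + (1·δV/V)² + (-1·δT/T)²
  P term: (1×0.0524)² = 0.00274
  V term: (1×0.0491)² = 0.00241
  T term: (-1×0.0276)² = 0.000763
Total = 0.00592. Share from T = 0.000763/0.00592 = 0.129.

12.9%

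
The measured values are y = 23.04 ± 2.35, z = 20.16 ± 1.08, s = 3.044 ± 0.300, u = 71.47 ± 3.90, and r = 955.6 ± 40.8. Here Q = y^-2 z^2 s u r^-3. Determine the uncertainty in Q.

Q is a product of powers, so relative uncertainties combine in quadrature:
  (-2·δy/y)² = (-2×0.102)² = 0.0416;  (2·δz/z)² = (2×0.0536)² = 0.0115;  (1·δs/s)² = (1×0.0986)² = 0.00971;  (1·δu/u)² = (1×0.0546)² = 0.00298;  (-3·δr/r)² = (-3×0.0427)² = 0.0164
δQ/Q = √(0.0822) = 0.287
Q = 1.909e-07, so δQ = 0.287 × 1.909e-07 = 5.47e-08.

5.47e-08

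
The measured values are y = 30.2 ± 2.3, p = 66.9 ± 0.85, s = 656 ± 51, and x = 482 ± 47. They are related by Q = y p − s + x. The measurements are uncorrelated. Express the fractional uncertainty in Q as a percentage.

9.25%

Let w = y·p = 2020. δw/w = √((1·δy/y)² + (1·δp/p)²) = √(0.00580 + 0.000161) = 0.0772, so δw = 156.
Q = w − s + x: δQ = √(δw² + δs² + δx²) = √(24300 + 2600 + 2210) = 171
Q = 1850, so δQ/Q = 171/1850 = 0.0925.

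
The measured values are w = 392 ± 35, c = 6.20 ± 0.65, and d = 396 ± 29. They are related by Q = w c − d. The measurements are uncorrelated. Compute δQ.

Let p = w·c = 2430. δp/p = √((1·δw/w)² + (1·δc/c)²) = √(0.00797 + 0.0110) = 0.138, so δp = 335.
Q = p − d: δQ = √(δp² + δd²) = √(1.12e+05 + 841) = 336

336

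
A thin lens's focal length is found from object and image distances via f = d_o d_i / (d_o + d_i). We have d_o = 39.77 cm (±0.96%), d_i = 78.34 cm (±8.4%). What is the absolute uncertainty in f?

0.765 cm

∂f/∂d_o = (d_i/(d_o+d_i))² = 0.440;  ∂f/∂d_i = (d_o/(d_o+d_i))² = 0.113
δf = √((∂f/∂d_o · δd_o)² + (∂f/∂d_i · δd_i)²) = √(0.0282 + 0.557) = 0.765 cm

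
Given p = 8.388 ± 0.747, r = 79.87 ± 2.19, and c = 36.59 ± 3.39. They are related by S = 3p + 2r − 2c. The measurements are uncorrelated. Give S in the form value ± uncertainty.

S is a linear combination, so absolute uncertainties add in quadrature:
  (3·δp)² = 5.02;  (2·δr)² = 19.2;  (2·δc)² = 46.0
δS = √(70.2) = 8.38
S = 111.7.

111.7 ± 8.38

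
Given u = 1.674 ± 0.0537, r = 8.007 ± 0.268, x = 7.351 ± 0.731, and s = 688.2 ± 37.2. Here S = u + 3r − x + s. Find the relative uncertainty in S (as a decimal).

S is a linear combination, so absolute uncertainties add in quadrature:
  (δu)² = 0.00288;  (3·δr)² = 0.646;  (δx)² = 0.534;  (δs)² = 1380
δS = √(1390) = 37.2
S = 706.5, so δS/S = 37.2/706.5 = 0.0527.

0.0527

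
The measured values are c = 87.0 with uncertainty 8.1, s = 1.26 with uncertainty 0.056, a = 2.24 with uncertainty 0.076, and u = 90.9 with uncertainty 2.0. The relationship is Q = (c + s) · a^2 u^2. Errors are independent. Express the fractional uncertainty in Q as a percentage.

Let w = c + s = 88.3. δw = √(δc² + δs²) = √(65.6 + 0.00314) = 8.10, so δw/w = 0.0918.
Q is then a monomial in w, a, u:
δQ/Q = √((δw/w)² + (2·δa/a)² + (2·δu/u)²) = √(0.00842 + 0.00460 + 0.00194) = 0.122

12.2%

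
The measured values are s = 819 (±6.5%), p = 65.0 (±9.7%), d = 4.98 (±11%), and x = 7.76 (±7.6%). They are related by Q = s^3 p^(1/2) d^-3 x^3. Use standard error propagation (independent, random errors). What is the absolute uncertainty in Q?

Q is a product of powers, so relative uncertainties combine in quadrature:
  (3·δs/s)² = (3×0.0650)² = 0.0380;  (½·δp/p)² = (0.5×0.0970)² = 0.00235;  (-3·δd/d)² = (-3×0.110)² = 0.109;  (3·δx/x)² = (3×0.0760)² = 0.0520
δQ/Q = √(0.201) = 0.449
Q = 1.68e+10, so δQ = 0.449 × 1.68e+10 = 7.52e+09.

7.52e+09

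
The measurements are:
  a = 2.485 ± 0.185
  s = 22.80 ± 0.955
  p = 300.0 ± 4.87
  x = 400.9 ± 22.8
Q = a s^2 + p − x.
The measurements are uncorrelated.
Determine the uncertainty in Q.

Let w = a·s^2 = 1292. δw/w = √((1·δa/a)² + (2·δs/s)²) = √(0.00554 + 0.00702) = 0.112, so δw = 145.
Q = w + p − x: δQ = √(δw² + δp² + δx²) = √(21000 + 23.7 + 520) = 147

147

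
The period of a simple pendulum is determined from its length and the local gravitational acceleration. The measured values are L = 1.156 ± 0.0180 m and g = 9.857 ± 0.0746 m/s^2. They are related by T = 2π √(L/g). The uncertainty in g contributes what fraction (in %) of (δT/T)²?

(δT/T)² = (½·δL/L)² + (−½·δg/g)²
  L term: (0.5×0.0156)² = 6.06e-05
  g term: (-0.5×0.00757)² = 1.43e-05
Total = 7.49e-05. Share from g = 1.43e-05/7.49e-05 = 0.191.

19.1%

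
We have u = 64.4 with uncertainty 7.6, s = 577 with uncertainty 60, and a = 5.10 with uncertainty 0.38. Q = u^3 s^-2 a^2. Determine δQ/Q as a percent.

Since Q is a product/quotient, work with relative uncertainties:
  (3·δu/u)² = (3×0.118)² = 0.125;  (-2·δs/s)² = (-2×0.104)² = 0.0433;  (2·δa/a)² = (2×0.0745)² = 0.0222
δQ/Q = √(0.191) = 0.437

43.7%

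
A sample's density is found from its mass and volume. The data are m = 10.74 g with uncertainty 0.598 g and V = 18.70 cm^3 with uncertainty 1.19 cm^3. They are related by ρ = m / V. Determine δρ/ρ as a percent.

8.46%

Relative error in a monomial: (δρ/ρ)² = Σ (nᵢ · δxᵢ/xᵢ)².
  (1·δm/m)² = (1×0.0557)² = 0.00310;  (-1·δV/V)² = (-1×0.0636)² = 0.00405
δρ/ρ = √(0.00715) = 0.0846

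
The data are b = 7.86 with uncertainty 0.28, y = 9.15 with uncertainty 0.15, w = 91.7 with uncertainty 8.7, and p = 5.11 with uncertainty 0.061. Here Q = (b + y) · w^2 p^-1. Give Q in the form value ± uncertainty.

28000 ± 5350

Let u = b + y = 17.0. δu = √(δb² + δy²) = √(0.0784 + 0.0225) = 0.318, so δu/u = 0.0187.
Q is then a monomial in u, w, p:
δQ/Q = √((δu/u)² + (2·δw/w)² + (-1·δp/p)²) = √(0.000349 + 0.0360 + 0.000143) = 0.191
Q = 28000, so δQ = 0.191 × 28000 = 5350.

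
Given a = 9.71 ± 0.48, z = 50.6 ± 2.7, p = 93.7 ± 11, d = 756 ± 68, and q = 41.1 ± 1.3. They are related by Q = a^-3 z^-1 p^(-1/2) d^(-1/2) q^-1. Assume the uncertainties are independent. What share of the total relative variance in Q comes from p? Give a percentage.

11.0%

(δQ/Q)² = (-3·δa/a)² + (-1·δz/z)² + (−½·δp/p)² + (−½·δd/d)² + (-1·δq/q)²
  a term: (-3×0.0494)² = 0.0220
  z term: (-1×0.0534)² = 0.00285
  p term: (-0.5×0.117)² = 0.00345
  d term: (-0.5×0.0899)² = 0.00202
  q term: (-1×0.0316)² = 0.00100
Total = 0.0313. Share from p = 0.00345/0.0313 = 0.110.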